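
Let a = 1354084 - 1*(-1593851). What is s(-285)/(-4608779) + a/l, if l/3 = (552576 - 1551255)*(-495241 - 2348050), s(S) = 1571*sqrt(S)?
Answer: 982645/2839535012589 - 1571*I*sqrt(285)/4608779 ≈ 3.4606e-7 - 0.0057546*I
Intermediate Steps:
a = 2947935 (a = 1354084 + 1593851 = 2947935)
l = 8518605037767 (l = 3*((552576 - 1551255)*(-495241 - 2348050)) = 3*(-998679*(-2843291)) = 3*2839535012589 = 8518605037767)
s(-285)/(-4608779) + a/l = (1571*sqrt(-285))/(-4608779) + 2947935/8518605037767 = (1571*(I*sqrt(285)))*(-1/4608779) + 2947935*(1/8518605037767) = (1571*I*sqrt(285))*(-1/4608779) + 982645/2839535012589 = -1571*I*sqrt(285)/4608779 + 982645/2839535012589 = 982645/2839535012589 - 1571*I*sqrt(285)/4608779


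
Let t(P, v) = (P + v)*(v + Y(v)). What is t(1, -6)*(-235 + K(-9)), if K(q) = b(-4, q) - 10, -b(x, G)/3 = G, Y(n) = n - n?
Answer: -6540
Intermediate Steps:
Y(n) = 0
b(x, G) = -3*G
t(P, v) = v*(P + v) (t(P, v) = (P + v)*(v + 0) = (P + v)*v = v*(P + v))
K(q) = -10 - 3*q (K(q) = -3*q - 10 = -10 - 3*q)
t(1, -6)*(-235 + K(-9)) = (-6*(1 - 6))*(-235 + (-10 - 3*(-9))) = (-6*(-5))*(-235 + (-10 + 27)) = 30*(-235 + 17) = 30*(-218) = -6540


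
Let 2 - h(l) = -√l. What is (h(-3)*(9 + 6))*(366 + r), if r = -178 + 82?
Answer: 8100 + 4050*I*√3 ≈ 8100.0 + 7014.8*I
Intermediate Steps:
h(l) = 2 + √l (h(l) = 2 - (-1)*√l = 2 + √l)
r = -96
(h(-3)*(9 + 6))*(366 + r) = ((2 + √(-3))*(9 + 6))*(366 - 96) = ((2 + I*√3)*15)*270 = (30 + 15*I*√3)*270 = 8100 + 4050*I*√3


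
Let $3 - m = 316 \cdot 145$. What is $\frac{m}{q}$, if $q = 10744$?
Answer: $- \frac{45817}{10744} \approx -4.2644$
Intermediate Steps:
$m = -45817$ ($m = 3 - 316 \cdot 145 = 3 - 45820 = -45817$)
$\frac{m}{q} = - \frac{45817}{10744}$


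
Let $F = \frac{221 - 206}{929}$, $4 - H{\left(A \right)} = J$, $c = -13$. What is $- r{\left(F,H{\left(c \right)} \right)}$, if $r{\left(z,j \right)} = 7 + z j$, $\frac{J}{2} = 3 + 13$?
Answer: $- \frac{6083}{929} \approx -6.5479$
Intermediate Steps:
$J = 32$ ($J = 2 \left(3 + 13\right) = 2 \cdot 16 = 32$)
$H{\left(A \right)} = -28$ ($H{\left(A \right)} = 4 - 32 = -28$)
$F = \frac{15}{929}$ ($F = \left(221 - 206\right) \frac{1}{929} = 15 \cdot \frac{1}{929} = \frac{15}{929} \approx 0.016146$)
$r{\left(z,j \right)} = 7 + j z$
$- r{\left(F,H{\left(c \right)} \right)} = - (7 - \frac{420}{929}) = \left(-1\right) \frac{6083}{929} = - \frac{6083}{929}$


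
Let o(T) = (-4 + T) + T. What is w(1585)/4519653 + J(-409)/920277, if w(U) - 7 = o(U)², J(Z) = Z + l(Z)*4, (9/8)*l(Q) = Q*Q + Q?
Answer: 11904218519242/4159332703881 ≈ 2.8620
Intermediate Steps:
o(T) = -4 + 2*T
l(Q) = 8*Q/9 + 8*Q²/9 (l(Q) = 8*(Q*Q + Q)/9 = 8*(Q² + Q)/9 = 8*(Q + Q²)/9 = 8*Q/9 + 8*Q²/9)
J(Z) = Z + 32*Z*(1 + Z)/9 (J(Z) = Z + (8*Z*(1 + Z)/9)*4 = Z + 32*Z*(1 + Z)/9)
w(U) = 7 + (-4 + 2*U)²
w(1585)/4519653 + J(-409)/920277 = (7 + 4*(-2 + 1585)²)/4519653 + ((⅑)*(-409)*(41 + 32*(-409)))/920277 = (7 + 4*1583²)*(1/4519653) + ((⅑)*(-409)*(41 - 13088))*(1/920277) = (7 + 4*2505889)*(1/4519653) + ((⅑)*(-409)*(-13047))*(1/920277) = (7 + 10023556)*(1/4519653) + (1778741/3)*(1/920277) = 10023563*(1/4519653) + 1778741/2760831 = 10023563/4519653 + 1778741/2760831 = 11904218519242/4159332703881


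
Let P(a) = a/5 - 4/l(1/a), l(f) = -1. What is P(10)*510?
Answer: 3060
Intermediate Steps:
P(a) = 4 + a/5 (P(a) = a/5 - 4/(-1) = a*(⅕) - 4*(-1) = a/5 + 4 = 4 + a/5)
P(10)*510 = (4 + (⅕)*10)*510 = (4 + 2)*510 = 6*510 = 3060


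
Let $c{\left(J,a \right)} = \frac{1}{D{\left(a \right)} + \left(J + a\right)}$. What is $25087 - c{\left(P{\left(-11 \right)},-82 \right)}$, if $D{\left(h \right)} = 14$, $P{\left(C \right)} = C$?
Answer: $\frac{1981874}{79} \approx 25087.0$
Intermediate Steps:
$c{\left(J,a \right)} = \frac{1}{14 + J + a}$ ($c{\left(J,a \right)} = \frac{1}{14 + \left(J + a\right)} = \frac{1}{14 + J + a}$)
$25087 - c{\left(P{\left(-11 \right)},-82 \right)} = 25087 - \frac{1}{14 - 11 - 82} = 25087 - \frac{1}{-79} = 25087 - - \frac{1}{79} = 25087 + \frac{1}{79} = \frac{1981874}{79}$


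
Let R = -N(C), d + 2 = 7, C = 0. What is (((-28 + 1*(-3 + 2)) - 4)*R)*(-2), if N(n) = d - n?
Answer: -330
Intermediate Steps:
d = 5 (d = -2 + 7 = 5)
N(n) = 5 - n
R = -5 (R = -(5 - 1*0) = -(5 + 0) = -1*5 = -5)
(((-28 + 1*(-3 + 2)) - 4)*R)*(-2) = (((-28 + 1*(-3 + 2)) - 4)*(-5))*(-2) = (((-28 + 1*(-1)) - 4)*(-5))*(-2) = (((-28 - 1) - 4)*(-5))*(-2) = ((-29 - 4)*(-5))*(-2) = -33*(-5)*(-2) = 165*(-2) = -330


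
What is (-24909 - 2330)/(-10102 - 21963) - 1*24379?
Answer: -781685396/32065 ≈ -24378.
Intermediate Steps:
(-24909 - 2330)/(-10102 - 21963) - 1*24379 = -27239/(-32065) - 24379 = -27239*(-1/32065) - 24379 = 27239/32065 - 24379 = -781685396/32065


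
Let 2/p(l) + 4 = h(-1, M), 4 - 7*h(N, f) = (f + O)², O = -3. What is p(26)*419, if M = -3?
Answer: -2933/30 ≈ -97.767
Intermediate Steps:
h(N, f) = 4/7 - (-3 + f)²/7 (h(N, f) = 4/7 - (f - 3)²/7 = 4/7 - (-3 + f)²/7)
p(l) = -7/30 (p(l) = 2/(-4 + (4/7 - (-3 - 3)²/7)) = 2/(-4 + (4/7 - ⅐*(-6)²)) = 2/(-4 + (4/7 - ⅐*36)) = 2/(-4 + (4/7 - 36/7)) = 2/(-4 - 32/7) = 2/(-60/7) = 2*(-7/60) = -7/30)
p(26)*419 = -7/30*419 = -2933/30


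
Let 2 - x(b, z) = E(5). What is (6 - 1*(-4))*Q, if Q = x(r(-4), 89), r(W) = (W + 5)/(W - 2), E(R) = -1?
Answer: 30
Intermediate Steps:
r(W) = (5 + W)/(-2 + W)
x(b, z) = 3 (x(b, z) = 2 - 1*(-1) = 2 + 1 = 3)
Q = 3
(6 - 1*(-4))*Q = (6 - 1*(-4))*3 = (6 + 4)*3 = 10*3 = 30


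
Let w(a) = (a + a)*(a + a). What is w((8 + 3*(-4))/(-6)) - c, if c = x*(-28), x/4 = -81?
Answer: -81632/9 ≈ -9070.2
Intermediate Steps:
x = -324 (x = 4*(-81) = -324)
c = 9072 (c = -324*(-28) = 9072)
w(a) = 4*a**2 (w(a) = (2*a)*(2*a) = 4*a**2)
w((8 + 3*(-4))/(-6)) - c = 4*((8 + 3*(-4))/(-6))**2 - 1*9072 = 4*(-(8 - 12)/6)**2 - 9072 = 4*(-1/6*(-4))**2 - 9072 = 4*(2/3)**2 - 9072 = 4*(4/9) - 9072 = 16/9 - 9072 = -81632/9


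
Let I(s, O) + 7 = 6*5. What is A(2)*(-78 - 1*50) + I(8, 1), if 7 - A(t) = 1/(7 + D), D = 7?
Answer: -6047/7 ≈ -863.86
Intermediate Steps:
I(s, O) = 23 (I(s, O) = -7 + 6*5 = -7 + 30 = 23)
A(t) = 97/14 (A(t) = 7 - 1/(7 + 7) = 7 - 1/14 = 97/14)
A(2)*(-78 - 1*50) + I(8, 1) = 97*(-78 - 1*50)/14 + 23 = 97*(-78 - 50)/14 + 23 = (97/14)*(-128) + 23 = -6208/7 + 23 = -6047/7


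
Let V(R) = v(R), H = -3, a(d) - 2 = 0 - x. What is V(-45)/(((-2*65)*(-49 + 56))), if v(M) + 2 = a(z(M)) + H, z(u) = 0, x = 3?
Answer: 3/455 ≈ 0.0065934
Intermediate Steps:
a(d) = -1 (a(d) = 2 + (0 - 1*3) = 2 + (0 - 3) = 2 - 3 = -1)
v(M) = -6 (v(M) = -2 + (-1 - 3) = -2 - 4 = -6)
V(R) = -6
V(-45)/(((-2*65)*(-49 + 56))) = -6*(-1/(130*(-49 + 56))) = -6/((-130*7)) = -6/(-910) = -6*(-1/910) = 3/455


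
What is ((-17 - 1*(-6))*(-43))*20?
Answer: 9460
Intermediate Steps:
((-17 - 1*(-6))*(-43))*20 = ((-17 + 6)*(-43))*20 = -11*(-43)*20 = 473*20 = 9460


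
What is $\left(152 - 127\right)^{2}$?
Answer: $625$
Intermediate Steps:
$\left(152 - 127\right)^{2} = 25^{2} = 625$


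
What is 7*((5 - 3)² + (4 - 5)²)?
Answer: 35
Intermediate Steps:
7*((5 - 3)² + (4 - 5)²) = 7*(2² + (-1)²) = 7*(4 + 1) = 7*5 = 35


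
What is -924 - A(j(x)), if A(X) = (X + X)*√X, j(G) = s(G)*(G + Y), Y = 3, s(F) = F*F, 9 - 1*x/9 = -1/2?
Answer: -924 - 885037347*√354/16 ≈ -1.0407e+9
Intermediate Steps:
x = 171/2 (x = 81 - (-9)/2 = 81 - 9*(-½) = 81 + 9/2 = 171/2 ≈ 85.500)
s(F) = F²
j(G) = G²*(3 + G) (j(G) = G²*(G + 3) = G²*(3 + G))
A(X) = 2*X^(3/2) (A(X) = (2*X)*√X = 2*X^(3/2))
-924 - A(j(x)) = -924 - 2*((171/2)²*(3 + 171/2))^(3/2) = -924 - 2*((29241/4)*(177/2))^(3/2) = -924 - 2*(5175657/8)^(3/2) = -924 - 2*885037347*√354/32 = -924 - 885037347*√354/16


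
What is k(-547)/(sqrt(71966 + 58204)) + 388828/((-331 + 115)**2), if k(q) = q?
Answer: 97207/11664 - 547*sqrt(130170)/130170 ≈ 6.8178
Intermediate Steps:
k(-547)/(sqrt(71966 + 58204)) + 388828/((-331 + 115)**2) = -547/sqrt(71966 + 58204) + 388828/((-331 + 115)**2) = -547*sqrt(130170)/130170 + 388828/((-216)**2) = -547*sqrt(130170)/130170 + 388828/46656 = -547*sqrt(130170)/130170 + 388828*(1/46656) = -547*sqrt(130170)/130170 + 97207/11664 = 97207/11664 - 547*sqrt(130170)/130170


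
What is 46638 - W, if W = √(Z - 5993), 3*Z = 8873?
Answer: 46638 - I*√27318/3 ≈ 46638.0 - 55.094*I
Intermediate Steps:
Z = 8873/3 (Z = (⅓)*8873 = 8873/3 ≈ 2957.7)
W = I*√27318/3 (W = √(8873/3 - 5993) = √(-9106/3) = I*√27318/3 ≈ 55.094*I)
46638 - W = 46638 - I*√27318/3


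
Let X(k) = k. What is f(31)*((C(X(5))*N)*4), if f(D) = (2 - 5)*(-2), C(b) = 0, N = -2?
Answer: 0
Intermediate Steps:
f(D) = 6 (f(D) = -3*(-2) = 6)
f(31)*((C(X(5))*N)*4) = 6*((0*(-2))*4) = 6*(0*4) = 6*0 = 0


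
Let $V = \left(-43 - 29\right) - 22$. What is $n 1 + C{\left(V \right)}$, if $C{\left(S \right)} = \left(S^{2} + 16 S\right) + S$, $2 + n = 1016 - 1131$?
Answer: $7121$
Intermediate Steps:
$n = -117$ ($n = -2 + \left(1016 - 1131\right) = -2 - 115 = -117$)
$V = -94$ ($V = -72 - 22 = -94$)
$C{\left(S \right)} = S^{2} + 17 S$
$n 1 + C{\left(V \right)} = \left(-117\right) 1 - 94 \left(17 - 94\right) = -117 - -7238 = -117 + 7238 = 7121$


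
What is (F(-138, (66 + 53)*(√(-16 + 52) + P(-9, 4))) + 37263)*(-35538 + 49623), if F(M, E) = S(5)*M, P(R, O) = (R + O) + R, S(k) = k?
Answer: 515130705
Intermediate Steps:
P(R, O) = O + 2*R (P(R, O) = (O + R) + R = O + 2*R)
F(M, E) = 5*M
(F(-138, (66 + 53)*(√(-16 + 52) + P(-9, 4))) + 37263)*(-35538 + 49623) = (5*(-138) + 37263)*(-35538 + 49623) = (-690 + 37263)*14085 = 36573*14085 = 515130705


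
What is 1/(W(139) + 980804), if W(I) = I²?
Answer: 1/1000125 ≈ 9.9987e-7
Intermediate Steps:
1/(W(139) + 980804) = 1/(139² + 980804) = 1/(19321 + 980804) = 1/1000125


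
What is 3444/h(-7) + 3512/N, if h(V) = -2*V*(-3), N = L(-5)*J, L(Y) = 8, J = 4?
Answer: 111/4 ≈ 27.750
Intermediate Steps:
N = 32 (N = 8*4 = 32)
h(V) = 6*V
3444/h(-7) + 3512/N = 3444/((6*(-7))) + 3512/32 = 3444/(-42) + 3512*(1/32) = 3444*(-1/42) + 439/4 = -82 + 439/4 = 111/4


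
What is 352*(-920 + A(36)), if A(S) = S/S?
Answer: -323488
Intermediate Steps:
A(S) = 1
352*(-920 + A(36)) = 352*(-920 + 1) = 352*(-919) = -323488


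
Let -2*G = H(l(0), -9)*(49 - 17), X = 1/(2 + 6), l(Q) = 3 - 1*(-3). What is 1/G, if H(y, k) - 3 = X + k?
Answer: 1/94 ≈ 0.010638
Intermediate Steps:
l(Q) = 6 (l(Q) = 3 + 3 = 6)
X = 1/8 ≈ 0.12500
H(y, k) = 25/8 + k (H(y, k) = 3 + (1/8 + k) = 25/8 + k)
G = 94 (G = -(25/8 - 9)*(49 - 17)/2 = -(-47)*32/16 = -1/2*(-188) = 94)
1/G = 1/94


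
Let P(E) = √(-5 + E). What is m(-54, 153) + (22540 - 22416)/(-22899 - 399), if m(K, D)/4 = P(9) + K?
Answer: -2423054/11649 ≈ -208.01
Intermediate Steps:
m(K, D) = 8 + 4*K (m(K, D) = 4*(√(-5 + 9) + K) = 4*(√4 + K) = 4*(2 + K) = 8 + 4*K)
m(-54, 153) + (22540 - 22416)/(-22899 - 399) = (8 + 4*(-54)) + (22540 - 22416)/(-22899 - 399) = (8 - 216) + 124/(-23298) = -208 + 124*(-1/23298) = -208 - 62/11649 = -2423054/11649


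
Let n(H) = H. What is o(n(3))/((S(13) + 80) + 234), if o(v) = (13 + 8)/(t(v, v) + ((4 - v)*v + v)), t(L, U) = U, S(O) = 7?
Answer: 7/963 ≈ 0.0072690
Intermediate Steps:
o(v) = 21/(2*v + v*(4 - v)) (o(v) = (13 + 8)/(v + ((4 - v)*v + v)) = 21/(v + (v*(4 - v) + v)) = 21/(v + (v + v*(4 - v))) = 21/(2*v + v*(4 - v)))
o(n(3))/((S(13) + 80) + 234) = (21/(3*(6 - 1*3)))/((7 + 80) + 234) = (21*(⅓)/(6 - 3))/(87 + 234) = (21*(⅓)/3)/321 = (21*(⅓)*(⅓))*(1/321) = (7/3)*(1/321) = 7/963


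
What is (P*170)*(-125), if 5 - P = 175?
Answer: 3612500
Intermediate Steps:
P = -170 (P = 5 - 1*175 = 5 - 175 = -170)
(P*170)*(-125) = -170*170*(-125) = -28900*(-125) = 3612500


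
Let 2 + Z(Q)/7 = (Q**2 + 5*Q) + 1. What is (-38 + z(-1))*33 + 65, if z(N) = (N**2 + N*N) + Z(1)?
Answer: 32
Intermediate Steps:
Z(Q) = -7 + 7*Q**2 + 35*Q (Z(Q) = -14 + 7*((Q**2 + 5*Q) + 1) = -14 + 7*(1 + Q**2 + 5*Q) = -14 + (7 + 7*Q**2 + 35*Q) = -7 + 7*Q**2 + 35*Q)
z(N) = 35 + 2*N**2 (z(N) = (N**2 + N*N) + (-7 + 7*1**2 + 35*1) = (N**2 + N**2) + (-7 + 7*1 + 35) = 2*N**2 + (-7 + 7 + 35) = 2*N**2 + 35 = 35 + 2*N**2)
(-38 + z(-1))*33 + 65 = (-38 + (35 + 2*(-1)**2))*33 + 65 = (-38 + (35 + 2*1))*33 + 65 = (-38 + (35 + 2))*33 + 65 = (-38 + 37)*33 + 65 = -1*33 + 65 = -33 + 65 = 32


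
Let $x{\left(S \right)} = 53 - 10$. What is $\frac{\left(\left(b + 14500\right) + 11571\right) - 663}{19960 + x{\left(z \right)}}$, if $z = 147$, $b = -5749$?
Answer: $\frac{19659}{20003} \approx 0.9828$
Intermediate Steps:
$x{\left(S \right)} = 43$
$\frac{\left(\left(b + 14500\right) + 11571\right) - 663}{19960 + x{\left(z \right)}} = \frac{\left(\left(-5749 + 14500\right) + 11571\right) - 663}{19960 + 43} = \frac{\left(8751 + 11571\right) - 663}{20003} = \left(20322 - 663\right) \frac{1}{20003} = 19659 \cdot \frac{1}{20003} = \frac{19659}{20003}$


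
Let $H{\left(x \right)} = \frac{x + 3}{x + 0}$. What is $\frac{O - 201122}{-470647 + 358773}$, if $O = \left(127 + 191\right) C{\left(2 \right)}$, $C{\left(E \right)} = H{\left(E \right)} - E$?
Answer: $\frac{28709}{15982} \approx 1.7963$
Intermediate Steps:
$H{\left(x \right)} = \frac{3 + x}{x}$
$C{\left(E \right)} = - E + \frac{3 + E}{E}$ ($C{\left(E \right)} = \frac{3 + E}{E} - E = - E + \frac{3 + E}{E}$)
$O = 159$ ($O = \left(127 + 191\right) \left(1 - 2 + \frac{3}{2}\right) = 318 \left(1 - 2 + 3 \cdot \frac{1}{2}\right) = 318 \left(1 - 2 + \frac{3}{2}\right) = 318 \cdot \frac{1}{2} = 159$)
$\frac{O - 201122}{-470647 + 358773} = \frac{159 - 201122}{-470647 + 358773} = - \frac{200963}{-111874} = \left(-200963\right) \left(- \frac{1}{111874}\right) = \frac{28709}{15982}$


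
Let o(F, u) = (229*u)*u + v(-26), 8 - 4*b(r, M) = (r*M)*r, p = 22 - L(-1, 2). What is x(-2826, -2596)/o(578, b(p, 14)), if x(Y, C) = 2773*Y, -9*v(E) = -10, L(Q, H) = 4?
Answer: -35264241/1320507437 ≈ -0.026705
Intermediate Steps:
p = 18 (p = 22 - 1*4 = 22 - 4 = 18)
v(E) = 10/9 (v(E) = -1/9*(-10) = 10/9)
b(r, M) = 2 - M*r**2/4 (b(r, M) = 2 - r*M*r/4 = 2 - M*r*r/4 = 2 - M*r**2/4)
o(F, u) = 10/9 + 229*u**2 (o(F, u) = (229*u)*u + 10/9 = 229*u**2 + 10/9 = 10/9 + 229*u**2)
x(-2826, -2596)/o(578, b(p, 14)) = (2773*(-2826))/(10/9 + 229*(2 - 1/4*14*18**2)**2) = -7836498/(10/9 + 229*(2 - 1/4*14*324)**2) = -7836498/(10/9 + 229*(2 - 1134)**2) = -7836498/(10/9 + 229*(-1132)**2) = -7836498/(10/9 + 229*1281424) = -7836498/(10/9 + 293446096) = -7836498/2641014874/9 = -7836498*9/2641014874 = -35264241/1320507437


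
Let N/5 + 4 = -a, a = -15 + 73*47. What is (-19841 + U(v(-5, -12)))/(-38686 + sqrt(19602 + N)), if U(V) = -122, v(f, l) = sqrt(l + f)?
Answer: 386144309/748302047 + 59889*sqrt(278)/1496604094 ≈ 0.51670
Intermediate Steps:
a = 3416 (a = -15 + 3431 = 3416)
N = -17100 (N = -20 + 5*(-1*3416) = -20 + 5*(-3416) = -20 - 17080 = -17100)
v(f, l) = sqrt(f + l)
(-19841 + U(v(-5, -12)))/(-38686 + sqrt(19602 + N)) = (-19841 - 122)/(-38686 + sqrt(19602 - 17100)) = -19963/(-38686 + sqrt(2502)) = -19963/(-38686 + 3*sqrt(278))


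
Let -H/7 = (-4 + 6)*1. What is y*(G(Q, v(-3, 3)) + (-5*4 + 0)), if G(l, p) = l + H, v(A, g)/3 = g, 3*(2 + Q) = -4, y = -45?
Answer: 1680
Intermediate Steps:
Q = -10/3 (Q = -2 + (1/3)*(-4) = -2 - 4/3 = -10/3 ≈ -3.3333)
H = -14 (H = -7*(-4 + 6) = -14 ≈ -14.000)
v(A, g) = 3*g
G(l, p) = -14 + l (G(l, p) = l - 14 = -14 + l)
y*(G(Q, v(-3, 3)) + (-5*4 + 0)) = -45*((-14 - 10/3) + (-5*4 + 0)) = -45*(-52/3 + (-20 + 0)) = -45*(-52/3 - 20) = -45*(-112/3) = 1680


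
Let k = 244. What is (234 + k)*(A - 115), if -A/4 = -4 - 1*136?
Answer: 212710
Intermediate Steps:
A = 560 (A = -4*(-4 - 1*136) = -4*(-4 - 136) = -4*(-140) = 560)
(234 + k)*(A - 115) = (234 + 244)*(560 - 115) = 478*445 = 212710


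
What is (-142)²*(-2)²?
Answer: 80656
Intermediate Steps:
(-142)²*(-2)² = 20164*4 = 80656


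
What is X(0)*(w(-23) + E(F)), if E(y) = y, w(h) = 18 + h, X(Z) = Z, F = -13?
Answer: 0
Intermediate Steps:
X(0)*(w(-23) + E(F)) = 0*((18 - 23) - 13) = 0*(-5 - 13) = 0*(-18) = 0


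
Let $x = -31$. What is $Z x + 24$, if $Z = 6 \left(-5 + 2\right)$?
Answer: $582$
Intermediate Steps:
$Z = -18$ ($Z = 6 \left(-3\right) = -18$)
$Z x + 24 = \left(-18\right) \left(-31\right) + 24 = 558 + 24 = 582$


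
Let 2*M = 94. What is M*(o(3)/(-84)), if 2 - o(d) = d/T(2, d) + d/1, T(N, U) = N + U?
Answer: 94/105 ≈ 0.89524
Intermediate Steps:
M = 47 (M = (½)*94 = 47)
o(d) = 2 - d - d/(2 + d) (o(d) = 2 - (d/(2 + d) + d/1) = 2 - (d/(2 + d) + d*1) = 2 - (d/(2 + d) + d) = 2 - (d + d/(2 + d)) = 2 + (-d - d/(2 + d)) = 2 - d - d/(2 + d))
M*(o(3)/(-84)) = 47*(((4 - 1*3 - 1*3²)/(2 + 3))/(-84)) = 47*(((4 - 3 - 1*9)/5)*(-1/84)) = 47*(((4 - 3 - 9)/5)*(-1/84)) = 47*(((⅕)*(-8))*(-1/84)) = 47*(-8/5*(-1/84)) = 47*(2/105) = 94/105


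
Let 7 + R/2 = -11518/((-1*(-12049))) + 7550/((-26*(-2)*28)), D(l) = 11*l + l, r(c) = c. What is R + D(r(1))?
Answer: 28328199/4385836 ≈ 6.4590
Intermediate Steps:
D(l) = 12*l
R = -24301833/4385836 (R = -14 + 2*(-11518/((-1*(-12049))) + 7550/((-26*(-2)*28))) = -14 + 2*(-11518/12049 + 7550/((52*28))) = -14 + 2*(-11518*1/12049 + 7550/1456) = -14 + 2*(-11518/12049 + 7550*(1/1456)) = -14 + 2*(-11518/12049 + 3775/728) = -14 + 2*(37099871/8771672) = -14 + 37099871/4385836 = -24301833/4385836 ≈ -5.5410)
R + D(r(1)) = -24301833/4385836 + 12*1 = -24301833/4385836 + 12 = 28328199/4385836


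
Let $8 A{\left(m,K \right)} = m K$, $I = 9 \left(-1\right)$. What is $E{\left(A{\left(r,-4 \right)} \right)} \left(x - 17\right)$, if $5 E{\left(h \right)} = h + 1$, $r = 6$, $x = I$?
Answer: $\frac{52}{5} \approx 10.4$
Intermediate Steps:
$I = -9$
$x = -9$
$A{\left(m,K \right)} = \frac{K m}{8}$ ($A{\left(m,K \right)} = \frac{m K}{8} = \frac{K m}{8}$)
$E{\left(h \right)} = \frac{1}{5} + \frac{h}{5}$ ($E{\left(h \right)} = \frac{h + 1}{5} = \frac{1 + h}{5} = \frac{1}{5} + \frac{h}{5}$)
$E{\left(A{\left(r,-4 \right)} \right)} \left(x - 17\right) = \left(\frac{1}{5} + \frac{\frac{1}{8} \left(-4\right) 6}{5}\right) \left(-9 - 17\right) = \left(\frac{1}{5} + \frac{1}{5} \left(-3\right)\right) \left(-26\right) = \left(\frac{1}{5} - \frac{3}{5}\right) \left(-26\right) = \left(- \frac{2}{5}\right) \left(-26\right) = \frac{52}{5}$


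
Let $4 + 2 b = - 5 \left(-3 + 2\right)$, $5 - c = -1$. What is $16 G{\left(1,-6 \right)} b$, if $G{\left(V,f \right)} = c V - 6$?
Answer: $0$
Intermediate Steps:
$c = 6$ ($c = 5 - -1 = 5 + 1 = 6$)
$b = \frac{1}{2}$ ($b = -2 + \frac{\left(-5\right) \left(-3 + 2\right)}{2} = -2 + \frac{\left(-5\right) \left(-1\right)}{2} = -2 + \frac{1}{2} \cdot 5 = -2 + \frac{5}{2} = \frac{1}{2} \approx 0.5$)
$G{\left(V,f \right)} = -6 + 6 V$ ($G{\left(V,f \right)} = 6 V - 6 = -6 + 6 V$)
$16 G{\left(1,-6 \right)} b = 16 \left(-6 + 6 \cdot 1\right) \frac{1}{2} = 16 \left(-6 + 6\right) \frac{1}{2} = 16 \cdot 0 \cdot \frac{1}{2} = 0 \cdot \frac{1}{2} = 0$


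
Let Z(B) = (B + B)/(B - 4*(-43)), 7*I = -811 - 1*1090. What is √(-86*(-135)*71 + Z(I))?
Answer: 4*√25028741674/697 ≈ 907.92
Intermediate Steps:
I = -1901/7 (I = (-811 - 1*1090)/7 = (-811 - 1090)/7 = (⅐)*(-1901) = -1901/7 ≈ -271.57)
Z(B) = 2*B/(172 + B) (Z(B) = (2*B)/(B + 172) = (2*B)/(172 + B) = 2*B/(172 + B))
√(-86*(-135)*71 + Z(I)) = √(-86*(-135)*71 + 2*(-1901/7)/(172 - 1901/7)) = √(11610*71 + 2*(-1901/7)/(-697/7)) = √(824310 + 2*(-1901/7)*(-7/697)) = √(824310 + 3802/697) = √(574547872/697) = 4*√25028741674/697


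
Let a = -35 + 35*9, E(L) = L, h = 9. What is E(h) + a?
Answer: 289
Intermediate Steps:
a = 280 (a = -35 + 315 = 280)
E(h) + a = 9 + 280 = 289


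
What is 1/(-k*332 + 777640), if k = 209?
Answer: 1/708252 ≈ 1.4119e-6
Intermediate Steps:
1/(-k*332 + 777640) = 1/(-209*332 + 777640) = 1/(-1*69388 + 777640) = 1/(-69388 + 777640) = 1/708252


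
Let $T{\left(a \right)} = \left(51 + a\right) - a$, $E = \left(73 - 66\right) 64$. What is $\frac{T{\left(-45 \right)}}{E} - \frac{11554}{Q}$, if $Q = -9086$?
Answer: $\frac{402827}{290752} \approx 1.3855$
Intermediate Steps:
$E = 448$ ($E = 7 \cdot 64 = 448$)
$T{\left(a \right)} = 51$
$\frac{T{\left(-45 \right)}}{E} - \frac{11554}{Q} = \frac{51}{448} - \frac{11554}{-9086} = 51 \cdot \frac{1}{448} - - \frac{5777}{4543} = \frac{51}{448} + \frac{5777}{4543} = \frac{402827}{290752}$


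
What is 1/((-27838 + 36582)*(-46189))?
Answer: -1/403876616 ≈ -2.4760e-9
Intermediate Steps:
1/((-27838 + 36582)*(-46189)) = -1/46189/8744 = (1/8744)*(-1/46189) = -1/403876616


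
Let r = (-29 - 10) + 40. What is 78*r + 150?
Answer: 228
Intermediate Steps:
r = 1 (r = -39 + 40 = 1)
78*r + 150 = 78*1 + 150 = 78 + 150 = 228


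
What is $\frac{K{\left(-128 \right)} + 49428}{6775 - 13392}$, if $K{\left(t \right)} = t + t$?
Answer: $- \frac{49172}{6617} \approx -7.4312$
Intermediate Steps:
$K{\left(t \right)} = 2 t$
$\frac{K{\left(-128 \right)} + 49428}{6775 - 13392} = \frac{2 \left(-128\right) + 49428}{6775 - 13392} = \frac{-256 + 49428}{-6617} = 49172 \left(- \frac{1}{6617}\right) = - \frac{49172}{6617}$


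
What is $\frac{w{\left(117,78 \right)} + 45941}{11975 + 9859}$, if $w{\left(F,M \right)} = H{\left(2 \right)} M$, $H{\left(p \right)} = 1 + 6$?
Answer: $\frac{46487}{21834} \approx 2.1291$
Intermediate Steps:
$H{\left(p \right)} = 7$
$w{\left(F,M \right)} = 7 M$
$\frac{w{\left(117,78 \right)} + 45941}{11975 + 9859} = \frac{7 \cdot 78 + 45941}{11975 + 9859} = \frac{546 + 45941}{21834} = 46487 \cdot \frac{1}{21834} = \frac{46487}{21834}$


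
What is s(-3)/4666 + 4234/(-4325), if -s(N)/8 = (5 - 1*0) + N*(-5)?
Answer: -10223922/10090225 ≈ -1.0133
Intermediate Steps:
s(N) = -40 + 40*N (s(N) = -8*((5 - 1*0) + N*(-5)) = -8*((5 + 0) - 5*N) = -8*(5 - 5*N) = -40 + 40*N)
s(-3)/4666 + 4234/(-4325) = (-40 + 40*(-3))/4666 + 4234/(-4325) = (-40 - 120)*(1/4666) + 4234*(-1/4325) = -160*1/4666 - 4234/4325 = -80/2333 - 4234/4325 = -10223922/10090225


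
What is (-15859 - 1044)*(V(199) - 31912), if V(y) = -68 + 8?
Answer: 540422716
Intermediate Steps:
V(y) = -60
(-15859 - 1044)*(V(199) - 31912) = (-15859 - 1044)*(-60 - 31912) = -16903*(-31972) = 540422716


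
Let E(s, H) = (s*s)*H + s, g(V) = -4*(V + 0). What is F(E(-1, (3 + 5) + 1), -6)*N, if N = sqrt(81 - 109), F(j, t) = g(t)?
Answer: 48*I*sqrt(7) ≈ 127.0*I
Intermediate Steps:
g(V) = -4*V
E(s, H) = s + H*s**2 (E(s, H) = s**2*H + s = H*s**2 + s = s + H*s**2)
F(j, t) = -4*t
N = 2*I*sqrt(7) (N = sqrt(-28) = 2*I*sqrt(7) ≈ 5.2915*I)
F(E(-1, (3 + 5) + 1), -6)*N = (-4*(-6))*(2*I*sqrt(7)) = 24*(2*I*sqrt(7)) = 48*I*sqrt(7)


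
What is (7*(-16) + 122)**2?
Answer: 100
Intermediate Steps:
(7*(-16) + 122)**2 = (-112 + 122)**2 = 10**2 = 100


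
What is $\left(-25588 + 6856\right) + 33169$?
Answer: $14437$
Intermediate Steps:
$\left(-25588 + 6856\right) + 33169 = -18732 + 33169 = 14437$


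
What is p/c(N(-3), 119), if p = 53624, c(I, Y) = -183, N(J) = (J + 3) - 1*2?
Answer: -53624/183 ≈ -293.03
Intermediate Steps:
N(J) = 1 + J (N(J) = (3 + J) - 2 = 1 + J)
p/c(N(-3), 119) = 53624/(-183) = 53624*(-1/183) = -53624/183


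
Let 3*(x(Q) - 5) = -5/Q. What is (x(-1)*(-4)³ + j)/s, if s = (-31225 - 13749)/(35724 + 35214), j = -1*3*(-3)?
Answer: 14814219/22487 ≈ 658.79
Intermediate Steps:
j = 9 (j = -3*(-3) = 9)
x(Q) = 5 - 5/(3*Q) (x(Q) = 5 + (-5/Q)/3 = 5 - 5/(3*Q))
s = -22487/35469 (s = -44974/70938 = -44974*1/70938 = -22487/35469 ≈ -0.63399)
(x(-1)*(-4)³ + j)/s = ((5 - 5/3/(-1))*(-4)³ + 9)/(-22487/35469) = ((5 - 5/3*(-1))*(-64) + 9)*(-35469/22487) = ((5 + 5/3)*(-64) + 9)*(-35469/22487) = ((20/3)*(-64) + 9)*(-35469/22487) = (-1280/3 + 9)*(-35469/22487) = -1253/3*(-35469/22487) = 14814219/22487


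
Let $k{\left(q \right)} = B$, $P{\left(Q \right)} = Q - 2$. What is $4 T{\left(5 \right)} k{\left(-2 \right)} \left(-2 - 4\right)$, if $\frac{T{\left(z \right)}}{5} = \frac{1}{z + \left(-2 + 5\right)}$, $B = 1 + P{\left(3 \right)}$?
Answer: $-30$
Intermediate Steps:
$P{\left(Q \right)} = -2 + Q$
$B = 2$ ($B = 1 + \left(-2 + 3\right) = 1 + 1 = 2$)
$k{\left(q \right)} = 2$
$T{\left(z \right)} = \frac{5}{3 + z}$ ($T{\left(z \right)} = \frac{5}{z + \left(-2 + 5\right)} = \frac{5}{z + 3} = \frac{5}{3 + z}$)
$4 T{\left(5 \right)} k{\left(-2 \right)} \left(-2 - 4\right) = 4 \frac{5}{3 + 5} \cdot 2 \left(-2 - 4\right) = 4 \cdot \frac{5}{8} \cdot 2 \left(-2 - 4\right) = 4 \cdot 5 \cdot \frac{1}{8} \cdot 2 \left(-6\right) = 4 \cdot \frac{5}{8} \cdot 2 \left(-6\right) = 4 \cdot \frac{5}{4} \left(-6\right) = 5 \left(-6\right) = -30$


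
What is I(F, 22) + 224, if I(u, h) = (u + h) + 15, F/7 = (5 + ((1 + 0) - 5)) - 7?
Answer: 219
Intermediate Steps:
F = -42 (F = 7*((5 + ((1 + 0) - 5)) - 7) = 7*((5 + (1 - 5)) - 7) = 7*((5 - 4) - 7) = 7*(1 - 7) = 7*(-6) = -42)
I(u, h) = 15 + h + u (I(u, h) = (h + u) + 15 = 15 + h + u)
I(F, 22) + 224 = (15 + 22 - 42) + 224 = -5 + 224 = 219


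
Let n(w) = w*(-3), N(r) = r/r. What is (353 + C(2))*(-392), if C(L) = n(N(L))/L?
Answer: -137788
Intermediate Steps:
N(r) = 1
n(w) = -3*w
C(L) = -3/L (C(L) = (-3*1)/L = -3/L)
(353 + C(2))*(-392) = (353 - 3/2)*(-392) = (703/2)*(-392) = -137788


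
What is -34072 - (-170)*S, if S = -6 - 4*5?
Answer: -38492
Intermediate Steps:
S = -26 (S = -6 - 20 = -26)
-34072 - (-170)*S = -34072 - (-170)*(-26) = -34072 - 1*4420 = -34072 - 4420 = -38492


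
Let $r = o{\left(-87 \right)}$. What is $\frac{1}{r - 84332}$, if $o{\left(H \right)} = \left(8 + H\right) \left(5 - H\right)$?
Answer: $- \frac{1}{91600} \approx -1.0917 \cdot 10^{-5}$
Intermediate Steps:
$o{\left(H \right)} = \left(5 - H\right) \left(8 + H\right)$
$r = -7268$ ($r = 40 - \left(-87\right)^{2} - -261 = 40 - 7569 + 261 = -7268$)
$\frac{1}{r - 84332} = \frac{1}{-7268 - 84332} = \frac{1}{-91600} = - \frac{1}{91600}$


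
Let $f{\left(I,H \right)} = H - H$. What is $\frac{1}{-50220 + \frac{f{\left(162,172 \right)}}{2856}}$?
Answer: $- \frac{1}{50220} \approx -1.9912 \cdot 10^{-5}$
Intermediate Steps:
$f{\left(I,H \right)} = 0$
$\frac{1}{-50220 + \frac{f{\left(162,172 \right)}}{2856}} = \frac{1}{-50220 + \frac{0}{2856}} = \frac{1}{-50220 + 0 \cdot \frac{1}{2856}} = \frac{1}{-50220 + 0} = \frac{1}{-50220} = - \frac{1}{50220}$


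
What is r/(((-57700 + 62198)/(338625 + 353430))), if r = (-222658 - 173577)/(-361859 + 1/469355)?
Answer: 3300124217651625/19588251502208 ≈ 168.47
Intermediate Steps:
r = 185974878425/169840330944 (r = -396235/(-361859 + 1/469355) = -396235/(-169840330944/469355) = -396235*(-469355/169840330944) = 185974878425/169840330944 ≈ 1.0950)
r/(((-57700 + 62198)/(338625 + 353430))) = 185974878425/(169840330944*(((-57700 + 62198)/(338625 + 353430)))) = 185974878425/(169840330944*((4498/692055))) = 185974878425/(169840330944*((4498*(1/692055)))) = 185974878425/(169840330944*(346/53235)) = (185974878425/169840330944)*(53235/346) = 3300124217651625/19588251502208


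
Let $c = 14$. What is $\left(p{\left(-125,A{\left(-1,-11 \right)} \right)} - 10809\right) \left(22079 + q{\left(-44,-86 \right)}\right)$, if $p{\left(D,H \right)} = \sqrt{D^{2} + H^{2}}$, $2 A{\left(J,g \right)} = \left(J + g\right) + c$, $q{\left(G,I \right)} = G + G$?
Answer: $-237700719 + 21991 \sqrt{15626} \approx -2.3495 \cdot 10^{8}$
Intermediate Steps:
$q{\left(G,I \right)} = 2 G$
$A{\left(J,g \right)} = 7 + \frac{J}{2} + \frac{g}{2}$ ($A{\left(J,g \right)} = \frac{\left(J + g\right) + 14}{2} = \frac{14 + J + g}{2} = 7 + \frac{J}{2} + \frac{g}{2}$)
$\left(p{\left(-125,A{\left(-1,-11 \right)} \right)} - 10809\right) \left(22079 + q{\left(-44,-86 \right)}\right) = \left(\sqrt{\left(-125\right)^{2} + \left(7 + \frac{1}{2} \left(-1\right) + \frac{1}{2} \left(-11\right)\right)^{2}} - 10809\right) \left(22079 + 2 \left(-44\right)\right) = \left(\sqrt{15625 + \left(7 - \frac{1}{2} - \frac{11}{2}\right)^{2}} - 10809\right) \left(22079 - 88\right) = \left(\sqrt{15625 + 1^{2}} - 10809\right) 21991 = \left(\sqrt{15625 + 1} - 10809\right) 21991 = \left(\sqrt{15626} - 10809\right) 21991 = \left(-10809 + \sqrt{15626}\right) 21991 = -237700719 + 21991 \sqrt{15626}$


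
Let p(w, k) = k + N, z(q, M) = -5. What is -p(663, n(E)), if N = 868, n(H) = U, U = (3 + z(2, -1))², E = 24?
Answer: -872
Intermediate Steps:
U = 4 (U = (3 - 5)² = (-2)² = 4)
n(H) = 4
p(w, k) = 868 + k (p(w, k) = k + 868 = 868 + k)
-p(663, n(E)) = -(868 + 4) = -1*872 = -872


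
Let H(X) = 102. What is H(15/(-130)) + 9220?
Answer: 9322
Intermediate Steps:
H(15/(-130)) + 9220 = 102 + 9220 = 9322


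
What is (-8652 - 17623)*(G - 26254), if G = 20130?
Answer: 160908100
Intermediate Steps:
(-8652 - 17623)*(G - 26254) = (-8652 - 17623)*(20130 - 26254) = -26275*(-6124) = 160908100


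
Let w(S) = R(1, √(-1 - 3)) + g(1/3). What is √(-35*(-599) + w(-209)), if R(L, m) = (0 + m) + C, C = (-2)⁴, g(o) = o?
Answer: √(188832 + 18*I)/3 ≈ 144.85 + 0.0069037*I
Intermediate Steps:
C = 16
R(L, m) = 16 + m (R(L, m) = (0 + m) + 16 = m + 16 = 16 + m)
w(S) = 49/3 + 2*I (w(S) = (16 + √(-1 - 3)) + 1/3 = (16 + √(-4)) + ⅓ = (16 + 2*I) + ⅓ = 49/3 + 2*I)
√(-35*(-599) + w(-209)) = √(-35*(-599) + (49/3 + 2*I)) = √(20965 + (49/3 + 2*I)) = √(62944/3 + 2*I)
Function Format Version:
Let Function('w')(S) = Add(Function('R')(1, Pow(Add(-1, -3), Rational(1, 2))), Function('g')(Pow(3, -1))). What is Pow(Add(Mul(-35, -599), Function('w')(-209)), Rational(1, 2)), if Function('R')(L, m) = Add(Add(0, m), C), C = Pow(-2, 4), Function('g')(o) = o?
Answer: Mul(Rational(1, 3), Pow(Add(188832, Mul(18, I)), Rational(1, 2))) ≈ Add(144.85, Mul(0.0069037, I))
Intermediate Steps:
C = 16
Function('R')(L, m) = Add(16, m) (Function('R')(L, m) = Add(Add(0, m), 16) = Add(m, 16) = Add(16, m))
Function('w')(S) = Add(Rational(49, 3), Mul(2, I)) (Function('w')(S) = Add(Add(16, Pow(Add(-1, -3), Rational(1, 2))), Pow(3, -1)) = Add(Add(16, Pow(-4, Rational(1, 2))), Rational(1, 3)) = Add(Add(16, Mul(2, I)), Rational(1, 3)) = Add(Rational(49, 3), Mul(2, I)))
Pow(Add(Mul(-35, -599), Function('w')(-209)), Rational(1, 2)) = Pow(Add(Mul(-35, -599), Add(Rational(49, 3), Mul(2, I))), Rational(1, 2)) = Pow(Add(20965, Add(Rational(49, 3), Mul(2, I))), Rational(1, 2)) = Pow(Add(Rational(62944, 3), Mul(2, I)), Rational(1, 2))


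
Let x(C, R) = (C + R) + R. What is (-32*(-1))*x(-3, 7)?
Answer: 352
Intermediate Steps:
x(C, R) = C + 2*R
(-32*(-1))*x(-3, 7) = (-32*(-1))*(-3 + 2*7) = 32*(-3 + 14) = 32*11 = 352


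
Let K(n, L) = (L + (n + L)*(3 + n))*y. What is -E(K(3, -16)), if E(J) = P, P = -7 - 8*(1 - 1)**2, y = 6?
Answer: 7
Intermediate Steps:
K(n, L) = 6*L + 6*(3 + n)*(L + n) (K(n, L) = (L + (n + L)*(3 + n))*6 = (L + (L + n)*(3 + n))*6 = (L + (3 + n)*(L + n))*6 = 6*L + 6*(3 + n)*(L + n))
P = -7 (P = -7 - 8*0**2 = -7 - 8*0 = -7 + 0 = -7)
E(J) = -7
-E(K(3, -16)) = -1*(-7) = 7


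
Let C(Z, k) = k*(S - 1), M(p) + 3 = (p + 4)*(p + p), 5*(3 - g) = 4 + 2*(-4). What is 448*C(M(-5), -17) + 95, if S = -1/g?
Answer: 184589/19 ≈ 9715.2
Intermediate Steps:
g = 19/5 (g = 3 - (4 + 2*(-4))/5 = 3 - (4 - 8)/5 = 3 - ⅕*(-4) = 3 + ⅘ = 19/5 ≈ 3.8000)
S = -5/19 (S = -1/19/5 = -1*5/19 = -5/19 ≈ -0.26316)
M(p) = -3 + 2*p*(4 + p) (M(p) = -3 + (p + 4)*(p + p) = -3 + (4 + p)*(2*p) = -3 + 2*p*(4 + p))
C(Z, k) = -24*k/19 (C(Z, k) = k*(-5/19 - 1) = k*(-24/19) = -24*k/19)
448*C(M(-5), -17) + 95 = 448*(-24/19*(-17)) + 95 = 448*(408/19) + 95 = 182784/19 + 95 = 184589/19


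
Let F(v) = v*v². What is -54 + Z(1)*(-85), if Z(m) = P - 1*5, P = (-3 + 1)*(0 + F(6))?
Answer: 37091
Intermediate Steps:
F(v) = v³
P = -432 (P = (-3 + 1)*(0 + 6³) = -2*(0 + 216) = -2*216 = -432)
Z(m) = -437 (Z(m) = -432 - 1*5 = -432 - 5 = -437)
-54 + Z(1)*(-85) = -54 - 437*(-85) = -54 + 37145 = 37091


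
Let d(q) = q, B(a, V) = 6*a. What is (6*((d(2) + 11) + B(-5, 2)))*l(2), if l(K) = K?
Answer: -204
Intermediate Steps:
(6*((d(2) + 11) + B(-5, 2)))*l(2) = (6*((2 + 11) + 6*(-5)))*2 = (6*(13 - 30))*2 = (6*(-17))*2 = -102*2 = -204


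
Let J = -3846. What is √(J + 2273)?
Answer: 11*I*√13 ≈ 39.661*I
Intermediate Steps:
√(J + 2273) = √(-3846 + 2273) = √(-1573) = 11*I*√13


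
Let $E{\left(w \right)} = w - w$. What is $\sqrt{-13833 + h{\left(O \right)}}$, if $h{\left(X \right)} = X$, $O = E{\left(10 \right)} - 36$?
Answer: $3 i \sqrt{1541} \approx 117.77 i$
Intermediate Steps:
$E{\left(w \right)} = 0$
$O = -36$ ($O = 0 - 36 = -36$)
$\sqrt{-13833 + h{\left(O \right)}} = \sqrt{-13833 - 36} = \sqrt{-13869} = 3 i \sqrt{1541}$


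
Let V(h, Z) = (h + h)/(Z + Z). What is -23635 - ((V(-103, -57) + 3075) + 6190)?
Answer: -1875403/57 ≈ -32902.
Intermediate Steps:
V(h, Z) = h/Z (V(h, Z) = (2*h)/((2*Z)) = (2*h)*(1/(2*Z)) = h/Z)
-23635 - ((V(-103, -57) + 3075) + 6190) = -23635 - ((-103/(-57) + 3075) + 6190) = -23635 - ((-103*(-1/57) + 3075) + 6190) = -23635 - ((103/57 + 3075) + 6190) = -23635 - (175378/57 + 6190) = -23635 - 1*528208/57 = -23635 - 528208/57 = -1875403/57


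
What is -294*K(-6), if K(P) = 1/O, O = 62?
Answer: -147/31 ≈ -4.7419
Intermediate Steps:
K(P) = 1/62
-294*K(-6) = -294*1/62 = -147/31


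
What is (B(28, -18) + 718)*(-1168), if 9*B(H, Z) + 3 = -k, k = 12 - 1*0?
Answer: -2510032/3 ≈ -8.3668e+5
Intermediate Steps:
k = 12 (k = 12 + 0 = 12)
B(H, Z) = -5/3 (B(H, Z) = -⅓ + (-1*12)/9 = -⅓ + (⅑)*(-12) = -⅓ - 4/3 = -5/3)
(B(28, -18) + 718)*(-1168) = (-5/3 + 718)*(-1168) = (2149/3)*(-1168) = -2510032/3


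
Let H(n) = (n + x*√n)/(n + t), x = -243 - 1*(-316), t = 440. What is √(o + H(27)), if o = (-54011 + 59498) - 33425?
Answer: √(-6092957873 + 102273*√3)/467 ≈ 167.14*I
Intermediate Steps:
o = -27938 (o = 5487 - 33425 = -27938)
x = 73 (x = -243 + 316 = 73)
H(n) = (n + 73*√n)/(440 + n) (H(n) = (n + 73*√n)/(n + 440) = (n + 73*√n)/(440 + n))
√(o + H(27)) = √(-27938 + (27 + 73*√27)/(440 + 27)) = √(-27938 + (27 + 73*(3*√3))/467) = √(-27938 + (27 + 219*√3)/467) = √(-27938 + (27/467 + 219*√3/467)) = √(-13047019/467 + 219*√3/467)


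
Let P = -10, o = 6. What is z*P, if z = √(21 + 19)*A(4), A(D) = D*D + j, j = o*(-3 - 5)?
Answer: 640*√10 ≈ 2023.9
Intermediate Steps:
j = -48 (j = 6*(-3 - 5) = 6*(-8) = -48)
A(D) = -48 + D² (A(D) = D*D - 48 = D² - 48 = -48 + D²)
z = -64*√10 (z = √(21 + 19)*(-48 + 4²) = √40*(-48 + 16) = (2*√10)*(-32) = -64*√10 ≈ -202.39)
z*P = -64*√10*(-10) = 640*√10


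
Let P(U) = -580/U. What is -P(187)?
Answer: 580/187 ≈ 3.1016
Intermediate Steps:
-P(187) = -(-580)/187 = -1*(-580/187) = 580/187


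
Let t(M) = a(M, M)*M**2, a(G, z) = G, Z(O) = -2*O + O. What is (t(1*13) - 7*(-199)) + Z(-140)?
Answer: 3730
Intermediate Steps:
Z(O) = -O
t(M) = M**3 (t(M) = M*M**2 = M**3)
(t(1*13) - 7*(-199)) + Z(-140) = ((1*13)**3 - 7*(-199)) - 1*(-140) = (13**3 + 1393) + 140 = (2197 + 1393) + 140 = 3590 + 140 = 3730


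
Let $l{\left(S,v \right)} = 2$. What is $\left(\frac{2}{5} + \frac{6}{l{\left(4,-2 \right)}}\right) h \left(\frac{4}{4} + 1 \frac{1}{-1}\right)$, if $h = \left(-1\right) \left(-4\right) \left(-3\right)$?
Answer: $0$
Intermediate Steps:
$h = -12$ ($h = 4 \left(-3\right) = -12$)
$\left(\frac{2}{5} + \frac{6}{l{\left(4,-2 \right)}}\right) h \left(\frac{4}{4} + 1 \frac{1}{-1}\right) = \left(\frac{2}{5} + \frac{6}{2}\right) \left(-12\right) \left(\frac{4}{4} + 1 \frac{1}{-1}\right) = \left(2 \cdot \frac{1}{5} + 6 \cdot \frac{1}{2}\right) \left(-12\right) \left(4 \cdot \frac{1}{4} + 1 \left(-1\right)\right) = \left(\frac{2}{5} + 3\right) \left(-12\right) \left(1 - 1\right) = \frac{17}{5} \left(-12\right) 0 = \left(- \frac{204}{5}\right) 0 = 0$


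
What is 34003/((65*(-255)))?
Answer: -34003/16575 ≈ -2.0515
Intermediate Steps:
34003/((65*(-255))) = 34003/(-16575) = 34003*(-1/16575) = -34003/16575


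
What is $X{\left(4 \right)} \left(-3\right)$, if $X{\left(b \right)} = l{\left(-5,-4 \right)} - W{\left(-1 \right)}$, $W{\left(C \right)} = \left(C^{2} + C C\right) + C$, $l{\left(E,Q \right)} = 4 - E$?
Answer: $-24$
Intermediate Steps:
$W{\left(C \right)} = C + 2 C^{2}$ ($W{\left(C \right)} = \left(C^{2} + C^{2}\right) + C = 2 C^{2} + C = C + 2 C^{2}$)
$X{\left(b \right)} = 8$ ($X{\left(b \right)} = \left(4 - -5\right) - - (1 + 2 \left(-1\right)) = \left(4 + 5\right) - - (1 - 2) = 9 - \left(-1\right) \left(-1\right) = 9 - 1 = 8$)
$X{\left(4 \right)} \left(-3\right) = 8 \left(-3\right) = -24$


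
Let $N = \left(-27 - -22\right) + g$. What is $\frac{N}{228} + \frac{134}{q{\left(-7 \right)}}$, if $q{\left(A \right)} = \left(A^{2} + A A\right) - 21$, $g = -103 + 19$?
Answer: $\frac{23699}{17556} \approx 1.3499$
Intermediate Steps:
$g = -84$
$N = -89$ ($N = \left(-27 - -22\right) - 84 = \left(-27 + 22\right) - 84 = -5 - 84 = -89$)
$q{\left(A \right)} = -21 + 2 A^{2}$ ($q{\left(A \right)} = \left(A^{2} + A^{2}\right) - 21 = 2 A^{2} - 21 = -21 + 2 A^{2}$)
$\frac{N}{228} + \frac{134}{q{\left(-7 \right)}} = - \frac{89}{228} + \frac{134}{-21 + 2 \left(-7\right)^{2}} = \left(-89\right) \frac{1}{228} + \frac{134}{-21 + 2 \cdot 49} = - \frac{89}{228} + \frac{134}{-21 + 98} = - \frac{89}{228} + \frac{134}{77} = \frac{23699}{17556}$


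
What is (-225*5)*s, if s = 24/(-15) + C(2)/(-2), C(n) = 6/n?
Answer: 6975/2 ≈ 3487.5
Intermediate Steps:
s = -31/10 (s = 24/(-15) + (6/2)/(-2) = 24*(-1/15) + (6*(½))*(-½) = -8/5 + 3*(-½) = -8/5 - 3/2 = -31/10 ≈ -3.1000)
(-225*5)*s = -225*5*(-31/10) = -45*25*(-31/10) = -1125*(-31/10) = 6975/2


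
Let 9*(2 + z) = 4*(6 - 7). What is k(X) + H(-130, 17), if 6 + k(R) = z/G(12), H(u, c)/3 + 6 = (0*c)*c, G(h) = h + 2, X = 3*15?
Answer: -1523/63 ≈ -24.175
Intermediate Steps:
X = 45
G(h) = 2 + h
z = -22/9 (z = -2 + (4*(6 - 7))/9 = -2 + (4*(-1))/9 = -2 + (⅑)*(-4) = -2 - 4/9 = -22/9 ≈ -2.4444)
H(u, c) = -18 (H(u, c) = -18 + 3*((0*c)*c) = -18 + 3*(0*c) = -18 + 3*0 = -18 + 0 = -18)
k(R) = -389/63 (k(R) = -6 - 22/(9*(2 + 12)) = -6 - 22/9/14 = -6 - 22/9*1/14 = -6 - 11/63 = -389/63)
k(X) + H(-130, 17) = -389/63 - 18 = -1523/63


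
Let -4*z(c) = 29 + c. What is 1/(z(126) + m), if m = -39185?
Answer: -4/156895 ≈ -2.5495e-5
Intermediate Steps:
z(c) = -29/4 - c/4 (z(c) = -(29 + c)/4 = -29/4 - c/4)
1/(z(126) + m) = 1/((-29/4 - 1/4*126) - 39185) = 1/((-29/4 - 63/2) - 39185) = 1/(-155/4 - 39185) = 1/(-156895/4) = -4/156895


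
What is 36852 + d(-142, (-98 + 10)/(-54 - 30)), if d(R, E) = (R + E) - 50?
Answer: 769882/21 ≈ 36661.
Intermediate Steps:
d(R, E) = -50 + E + R (d(R, E) = (E + R) - 50 = -50 + E + R)
36852 + d(-142, (-98 + 10)/(-54 - 30)) = 36852 + (-50 + (-98 + 10)/(-54 - 30) - 142) = 36852 + (-50 - 88/(-84) - 142) = 36852 + (-50 - 88*(-1/84) - 142) = 36852 + (-50 + 22/21 - 142) = 36852 - 4010/21 = 769882/21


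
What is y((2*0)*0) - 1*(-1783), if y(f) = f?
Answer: 1783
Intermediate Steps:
y((2*0)*0) - 1*(-1783) = (2*0)*0 - 1*(-1783) = 0*0 + 1783 = 0 + 1783 = 1783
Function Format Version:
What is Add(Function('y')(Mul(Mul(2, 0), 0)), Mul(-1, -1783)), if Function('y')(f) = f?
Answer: 1783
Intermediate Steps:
Add(Function('y')(Mul(Mul(2, 0), 0)), Mul(-1, -1783)) = Add(Mul(Mul(2, 0), 0), Mul(-1, -1783)) = Add(Mul(0, 0), 1783) = Add(0, 1783) = 1783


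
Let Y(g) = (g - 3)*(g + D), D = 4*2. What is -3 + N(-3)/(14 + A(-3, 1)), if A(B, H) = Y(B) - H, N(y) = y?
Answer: -48/17 ≈ -2.8235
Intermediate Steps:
D = 8
Y(g) = (-3 + g)*(8 + g) (Y(g) = (g - 3)*(g + 8) = (-3 + g)*(8 + g))
A(B, H) = -24 + B² - H + 5*B (A(B, H) = (-24 + B² + 5*B) - H = -24 + B² - H + 5*B)
-3 + N(-3)/(14 + A(-3, 1)) = -3 - 3/(14 + (-24 + (-3)² - 1*1 + 5*(-3))) = -3 - 3/(14 + (-24 + 9 - 1 - 15)) = -3 - 3/(14 - 31) = -3 - 3/(-17) = -3 - 3*(-1/17) = -3 + 3/17 = -48/17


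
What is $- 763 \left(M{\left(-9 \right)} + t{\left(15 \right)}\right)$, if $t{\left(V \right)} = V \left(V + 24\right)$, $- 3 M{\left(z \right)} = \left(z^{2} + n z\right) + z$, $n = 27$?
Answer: $-489846$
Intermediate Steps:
$M{\left(z \right)} = - \frac{28 z}{3} - \frac{z^{2}}{3}$ ($M{\left(z \right)} = - \frac{\left(z^{2} + 27 z\right) + z}{3} = - \frac{z^{2} + 28 z}{3} = - \frac{28 z}{3} - \frac{z^{2}}{3}$)
$t{\left(V \right)} = V \left(24 + V\right)$
$- 763 \left(M{\left(-9 \right)} + t{\left(15 \right)}\right) = - 763 \left(\left(- \frac{1}{3}\right) \left(-9\right) \left(28 - 9\right) + 15 \left(24 + 15\right)\right) = - 763 \left(\left(- \frac{1}{3}\right) \left(-9\right) 19 + 15 \cdot 39\right) = - 763 \left(57 + 585\right) = \left(-763\right) 642 = -489846$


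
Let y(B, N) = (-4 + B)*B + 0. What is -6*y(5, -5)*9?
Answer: -270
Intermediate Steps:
y(B, N) = B*(-4 + B) (y(B, N) = B*(-4 + B) + 0 = B*(-4 + B))
-6*y(5, -5)*9 = -30*(-4 + 5)*9 = -30*9 = -270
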